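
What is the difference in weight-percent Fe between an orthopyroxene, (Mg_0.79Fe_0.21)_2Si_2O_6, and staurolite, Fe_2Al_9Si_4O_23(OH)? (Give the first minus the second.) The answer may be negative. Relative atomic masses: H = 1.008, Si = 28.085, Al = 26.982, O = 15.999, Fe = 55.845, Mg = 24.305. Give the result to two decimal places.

-2.15 percentage points

M((Mg_0.79Fe_0.21)_2Si_2O_6) = 214.021 g/mol, so wt% Fe = 23.455/214.021 × 100 = 10.96%.
M(Fe_2Al_9Si_4O_23(OH)) = 851.852 g/mol, so wt% Fe = 111.690/851.852 × 100 = 13.11%.
10.96 − 13.11 = -2.15 pp.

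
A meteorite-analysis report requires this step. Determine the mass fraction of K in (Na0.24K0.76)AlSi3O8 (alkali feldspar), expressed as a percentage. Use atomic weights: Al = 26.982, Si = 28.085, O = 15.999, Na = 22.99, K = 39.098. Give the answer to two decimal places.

Molar mass of (Na0.24K0.76)AlSi3O8: 0.24×22.99 + 0.76×39.098 + 1×26.982 + 3×28.085 + 8×15.999 = 274.461 g/mol.
Mass of K per formula unit: 0.76 × 39.098 = 29.714 g.
Weight fraction K = 29.714 / 274.461 = 0.1083.

10.83 mass %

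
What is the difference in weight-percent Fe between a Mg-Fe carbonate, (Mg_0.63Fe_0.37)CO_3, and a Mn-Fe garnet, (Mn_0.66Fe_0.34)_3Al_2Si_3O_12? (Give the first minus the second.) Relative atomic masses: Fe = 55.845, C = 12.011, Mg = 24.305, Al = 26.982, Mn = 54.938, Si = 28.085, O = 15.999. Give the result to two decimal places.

Fe in (Mg_0.63Fe_0.37)CO_3: molar mass 95.983 g/mol; 0.37×55.845 = 20.663 g → 21.53 wt%.
Fe in (Mn_0.66Fe_0.34)_3Al_2Si_3O_12: molar mass 495.946 g/mol; 1.02×55.845 = 56.962 g → 11.49 wt%.
Difference = 21.53 − 11.49 = 10.04 percentage points.

10.04 percentage points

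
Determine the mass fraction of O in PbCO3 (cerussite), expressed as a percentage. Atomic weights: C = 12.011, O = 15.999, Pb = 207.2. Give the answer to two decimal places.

M(PbCO3) = 267.208 g/mol.
O contributes 3 × 15.999 = 47.997 g per mole.
47.997/267.208 = 0.1796 → 17.96%.

17.96 mass %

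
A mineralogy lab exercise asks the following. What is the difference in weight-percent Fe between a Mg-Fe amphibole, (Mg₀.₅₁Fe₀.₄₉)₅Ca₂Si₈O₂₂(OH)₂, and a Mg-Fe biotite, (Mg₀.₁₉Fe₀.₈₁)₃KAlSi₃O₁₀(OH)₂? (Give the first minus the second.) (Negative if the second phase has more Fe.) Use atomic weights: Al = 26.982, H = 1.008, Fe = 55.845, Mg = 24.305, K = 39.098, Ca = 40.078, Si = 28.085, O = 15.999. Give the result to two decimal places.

First mineral: 136.820 g Fe in 889.626 g formula = 15.38 wt% Fe.
Second mineral: 135.703 g Fe in 493.896 g formula = 27.48 wt% Fe.
15.38% − 27.48% gives a difference of -12.10 percentage points.

-12.10 percentage points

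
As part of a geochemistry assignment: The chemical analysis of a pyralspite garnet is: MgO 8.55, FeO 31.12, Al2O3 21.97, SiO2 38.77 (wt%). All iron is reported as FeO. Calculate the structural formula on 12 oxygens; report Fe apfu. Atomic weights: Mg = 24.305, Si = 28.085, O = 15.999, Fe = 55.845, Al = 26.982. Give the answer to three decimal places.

8.55 wt% MgO ÷ 40.304 g/mol = 0.21214 mol, giving 0.21214 Mg and 0.21214 O.
31.12 wt% FeO ÷ 71.844 g/mol = 0.43316 mol, giving 0.43316 Fe and 0.43316 O.
21.97 wt% Al2O3 ÷ 101.961 g/mol = 0.21547 mol, giving 0.43094 Al and 0.64641 O.
38.77 wt% SiO2 ÷ 60.083 g/mol = 0.64527 mol, giving 0.64527 Si and 1.29054 O.
Oxygen sums to 2.58225; scaling by 12/2.58225 = 4.64711 puts the formula on 12 O.
Fe: 0.43316 × 4.64711 = 2.013 atoms per formula unit.

2.013 Fe apfu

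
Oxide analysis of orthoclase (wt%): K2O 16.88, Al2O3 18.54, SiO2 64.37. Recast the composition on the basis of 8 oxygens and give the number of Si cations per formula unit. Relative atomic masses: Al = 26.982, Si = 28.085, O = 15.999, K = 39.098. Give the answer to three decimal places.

16.88 wt% K2O ÷ 94.195 g/mol = 0.17920 mol, giving 0.35840 K and 0.17920 O.
18.54 wt% Al2O3 ÷ 101.961 g/mol = 0.18183 mol, giving 0.36366 Al and 0.54549 O.
64.37 wt% SiO2 ÷ 60.083 g/mol = 1.07135 mol, giving 1.07135 Si and 2.14270 O.
Oxygen sums to 2.86739; scaling by 8/2.86739 = 2.78999 puts the formula on 8 O.
Si: 1.07135 × 2.78999 = 2.989 atoms per formula unit.

2.989 Si apfu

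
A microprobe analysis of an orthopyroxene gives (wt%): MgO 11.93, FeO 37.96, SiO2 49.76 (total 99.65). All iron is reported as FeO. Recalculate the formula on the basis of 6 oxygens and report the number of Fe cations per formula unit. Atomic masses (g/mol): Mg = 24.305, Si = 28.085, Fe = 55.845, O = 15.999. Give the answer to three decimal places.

1.278 Fe apfu

MgO (M=40.304): mol = 0.29600; Mg = 0.29600, O = 0.29600.
FeO (M=71.844): mol = 0.52837; Fe = 0.52837, O = 0.52837.
SiO2 (M=60.083): mol = 0.82819; Si = 0.82819, O = 1.65638.
ΣO = 2.48075; factor = 6/ΣO = 2.41862.
Fe apfu = 0.52837 × 2.41862 = 1.278.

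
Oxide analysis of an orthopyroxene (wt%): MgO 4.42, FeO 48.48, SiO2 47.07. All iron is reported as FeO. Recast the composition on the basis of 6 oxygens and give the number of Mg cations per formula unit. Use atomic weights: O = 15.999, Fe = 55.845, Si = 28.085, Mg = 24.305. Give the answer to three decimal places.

0.280 Mg apfu

4.42 wt% MgO ÷ 40.304 g/mol = 0.10967 mol, giving 0.10967 Mg and 0.10967 O.
48.48 wt% FeO ÷ 71.844 g/mol = 0.67480 mol, giving 0.67480 Fe and 0.67480 O.
47.07 wt% SiO2 ÷ 60.083 g/mol = 0.78342 mol, giving 0.78342 Si and 1.56684 O.
Oxygen sums to 2.35131; scaling by 6/2.35131 = 2.55177 puts the formula on 6 O.
Mg: 0.10967 × 2.55177 = 0.280 atoms per formula unit.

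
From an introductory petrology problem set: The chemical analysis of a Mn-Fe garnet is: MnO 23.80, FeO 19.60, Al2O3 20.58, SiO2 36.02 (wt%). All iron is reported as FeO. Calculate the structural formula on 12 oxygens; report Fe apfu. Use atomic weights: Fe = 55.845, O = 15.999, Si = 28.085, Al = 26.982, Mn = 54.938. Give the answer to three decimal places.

1.357 Fe apfu

MnO: 23.80/70.937 = 0.33551 mol → 0.33551 mol Mn, 0.33551 mol O.
FeO: 19.60/71.844 = 0.27281 mol → 0.27281 mol Fe, 0.27281 mol O.
Al2O3: 20.58/101.961 = 0.20184 mol → 0.40368 mol Al, 0.60552 mol O.
SiO2: 36.02/60.083 = 0.59950 mol → 0.59950 mol Si, 1.19900 mol O.
Total oxygen = 2.41284 mol. Normalization factor = 12/2.41284 = 4.97339.
Fe per 12 O = 0.27281 × 4.97339 = 1.357.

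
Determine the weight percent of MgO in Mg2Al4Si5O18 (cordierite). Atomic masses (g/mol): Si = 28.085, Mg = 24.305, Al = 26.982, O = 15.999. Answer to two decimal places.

Formula mass = 584.945 g/mol.
2 Mg → 2.0000 mol MgO per formula unit; M(MgO) = 40.304, so MgO mass = 80.608 g.
80.608/584.945 × 100 = 13.78 wt%.

13.78 wt%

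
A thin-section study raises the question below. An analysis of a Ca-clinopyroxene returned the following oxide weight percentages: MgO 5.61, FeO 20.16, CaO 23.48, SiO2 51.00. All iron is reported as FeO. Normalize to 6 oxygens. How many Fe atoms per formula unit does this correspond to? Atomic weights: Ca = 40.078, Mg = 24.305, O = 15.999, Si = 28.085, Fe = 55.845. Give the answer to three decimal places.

0.664 Fe apfu

MgO: 5.61/40.304 = 0.13919 mol → 0.13919 mol Mg, 0.13919 mol O.
FeO: 20.16/71.844 = 0.28061 mol → 0.28061 mol Fe, 0.28061 mol O.
CaO: 23.48/56.077 = 0.41871 mol → 0.41871 mol Ca, 0.41871 mol O.
SiO2: 51.00/60.083 = 0.84883 mol → 0.84883 mol Si, 1.69766 mol O.
Total oxygen = 2.53617 mol. Normalization factor = 6/2.53617 = 2.36577.
Fe per 6 O = 0.28061 × 2.36577 = 0.664.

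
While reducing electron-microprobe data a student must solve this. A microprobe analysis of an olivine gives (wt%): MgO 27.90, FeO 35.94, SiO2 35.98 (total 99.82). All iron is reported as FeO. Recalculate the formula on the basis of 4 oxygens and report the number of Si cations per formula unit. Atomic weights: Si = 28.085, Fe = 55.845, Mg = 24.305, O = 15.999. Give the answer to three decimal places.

1.002 Si apfu

27.90 wt% MgO ÷ 40.304 g/mol = 0.69224 mol, giving 0.69224 Mg and 0.69224 O.
35.94 wt% FeO ÷ 71.844 g/mol = 0.50025 mol, giving 0.50025 Fe and 0.50025 O.
35.98 wt% SiO2 ÷ 60.083 g/mol = 0.59884 mol, giving 0.59884 Si and 1.19768 O.
Oxygen sums to 2.39017; scaling by 4/2.39017 = 1.67352 puts the formula on 4 O.
Si: 0.59884 × 1.67352 = 1.002 atoms per formula unit.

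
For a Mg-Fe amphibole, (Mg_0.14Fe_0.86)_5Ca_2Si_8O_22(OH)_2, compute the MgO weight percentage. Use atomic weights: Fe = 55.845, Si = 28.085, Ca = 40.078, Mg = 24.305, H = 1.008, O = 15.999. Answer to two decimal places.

Molar mass of (Mg_0.14Fe_0.86)_5Ca_2Si_8O_22(OH)_2 = 0.70·24.305 + 4.30·55.845 + 2·40.078 + 8·28.085 + 24·15.999 + 2·1.008 = 947.975 g/mol.
Each formula unit contains 0.70 Mg, equivalent to 0.70/1 = 0.7000 mol MgO.
M(MgO) = 1×24.305 + 1×15.999 = 40.304 g/mol.
Mass of MgO per formula unit = 0.7000 × 40.304 = 28.213 g.
MgO wt% = 28.213 / 947.975 × 100 = 2.98%.

2.98 wt%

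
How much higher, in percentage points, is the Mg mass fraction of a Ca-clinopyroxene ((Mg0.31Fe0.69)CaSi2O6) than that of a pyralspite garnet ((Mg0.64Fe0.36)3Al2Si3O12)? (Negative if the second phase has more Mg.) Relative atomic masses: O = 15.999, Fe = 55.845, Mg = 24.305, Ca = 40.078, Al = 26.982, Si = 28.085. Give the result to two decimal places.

M((Mg0.31Fe0.69)CaSi2O6) = 238.310 g/mol, so wt% Mg = 7.535/238.310 × 100 = 3.16%.
M((Mg0.64Fe0.36)3Al2Si3O12) = 437.185 g/mol, so wt% Mg = 46.666/437.185 × 100 = 10.67%.
3.16 − 10.67 = -7.51 pp.

-7.51 percentage points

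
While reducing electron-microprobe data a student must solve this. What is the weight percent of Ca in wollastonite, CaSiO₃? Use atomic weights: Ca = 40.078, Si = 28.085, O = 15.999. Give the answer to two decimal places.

34.50 wt%

Formula mass = 1×40.078 + 1×28.085 + 3×15.999 = 116.160 g/mol, of which 40.078 g is Ca.
So Ca makes up 40.078/116.160 = 0.3450 of the mass, i.e. 34.50%.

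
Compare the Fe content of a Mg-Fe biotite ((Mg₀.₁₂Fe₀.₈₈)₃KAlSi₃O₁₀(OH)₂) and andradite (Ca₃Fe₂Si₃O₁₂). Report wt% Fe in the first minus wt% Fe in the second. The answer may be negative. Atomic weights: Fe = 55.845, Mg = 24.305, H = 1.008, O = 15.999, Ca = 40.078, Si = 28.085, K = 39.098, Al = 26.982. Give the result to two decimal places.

First mineral: 147.431 g Fe in 500.520 g formula = 29.46 wt% Fe.
Second mineral: 111.690 g Fe in 508.167 g formula = 21.98 wt% Fe.
29.46% − 21.98% gives a difference of 7.48 percentage points.

7.48 percentage points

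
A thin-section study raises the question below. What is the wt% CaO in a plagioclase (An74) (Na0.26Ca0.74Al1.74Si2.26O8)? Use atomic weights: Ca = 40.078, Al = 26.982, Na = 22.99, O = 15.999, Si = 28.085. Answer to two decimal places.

15.14 wt%

Molar mass of Na0.26Ca0.74Al1.74Si2.26O8 = 0.26*22.99 + 0.74*40.078 + 1.74*26.982 + 2.26*28.085 + 8*15.999 = 274.048 g/mol.
Each formula unit contains 0.74 Ca, equivalent to 0.74/1 = 0.7400 mol CaO.
M(CaO) = 1×40.078 + 1×15.999 = 56.077 g/mol.
Mass of CaO per formula unit = 0.7400 × 56.077 = 41.497 g.
CaO wt% = 41.497 / 274.048 × 100 = 15.14%.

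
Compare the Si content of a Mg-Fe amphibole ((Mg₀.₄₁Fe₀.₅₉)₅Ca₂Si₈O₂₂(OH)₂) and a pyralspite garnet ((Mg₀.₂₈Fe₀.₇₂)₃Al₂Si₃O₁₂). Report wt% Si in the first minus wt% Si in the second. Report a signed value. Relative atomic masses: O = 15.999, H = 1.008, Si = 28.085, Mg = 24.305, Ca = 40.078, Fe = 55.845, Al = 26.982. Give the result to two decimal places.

6.94 percentage points

M((Mg₀.₄₁Fe₀.₅₉)₅Ca₂Si₈O₂₂(OH)₂) = 905.396 g/mol, so wt% Si = 224.680/905.396 × 100 = 24.82%.
M((Mg₀.₂₈Fe₀.₇₂)₃Al₂Si₃O₁₂) = 471.248 g/mol, so wt% Si = 84.255/471.248 × 100 = 17.88%.
24.82 − 17.88 = 6.94 pp.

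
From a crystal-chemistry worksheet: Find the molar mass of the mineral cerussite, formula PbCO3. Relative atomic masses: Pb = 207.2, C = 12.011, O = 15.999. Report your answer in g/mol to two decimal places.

M = 1×207.2 + 1×12.011 + 3×15.999

267.21 g/mol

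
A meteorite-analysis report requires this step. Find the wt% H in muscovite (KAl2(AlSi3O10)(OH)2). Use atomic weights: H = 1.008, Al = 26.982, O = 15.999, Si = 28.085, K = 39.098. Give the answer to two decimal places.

M(KAl2(AlSi3O10)(OH)2) = 398.303 g/mol.
H contributes 2 × 1.008 = 2.016 g per mole.
2.016/398.303 = 0.0051 → 0.51%.

0.51 weight percent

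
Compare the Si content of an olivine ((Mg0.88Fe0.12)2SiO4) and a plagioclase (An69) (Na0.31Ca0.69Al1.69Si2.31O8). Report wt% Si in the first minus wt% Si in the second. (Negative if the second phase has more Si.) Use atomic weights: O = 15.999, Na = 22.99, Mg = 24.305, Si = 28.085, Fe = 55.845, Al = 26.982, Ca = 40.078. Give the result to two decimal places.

-4.80 percentage points

Si in (Mg0.88Fe0.12)2SiO4: molar mass 148.261 g/mol; 1×28.085 = 28.085 g → 18.94 wt%.
Si in Na0.31Ca0.69Al1.69Si2.31O8: molar mass 273.249 g/mol; 2.31×28.085 = 64.876 g → 23.74 wt%.
Difference = 18.94 − 23.74 = -4.80 percentage points.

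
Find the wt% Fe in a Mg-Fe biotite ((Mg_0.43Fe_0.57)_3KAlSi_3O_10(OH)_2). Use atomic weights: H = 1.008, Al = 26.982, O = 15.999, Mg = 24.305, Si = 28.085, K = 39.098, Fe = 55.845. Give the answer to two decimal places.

20.27 mass %

Molar mass of (Mg_0.43Fe_0.57)_3KAlSi_3O_10(OH)_2: 1.29×24.305 + 1.71×55.845 + 1×39.098 + 1×26.982 + 3×28.085 + 12×15.999 + 2×1.008 = 471.187 g/mol.
Mass of Fe per formula unit: 1.71 × 55.845 = 95.495 g.
Weight fraction Fe = 95.495 / 471.187 = 0.2027.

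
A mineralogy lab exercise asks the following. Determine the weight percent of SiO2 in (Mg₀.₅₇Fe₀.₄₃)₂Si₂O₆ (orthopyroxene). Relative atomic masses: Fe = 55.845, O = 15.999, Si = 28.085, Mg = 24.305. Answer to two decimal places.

M((Mg₀.₅₇Fe₀.₄₃)₂Si₂O₆) = 227.898 g/mol; M(SiO2) = 60.083 g/mol.
Moles SiO2 per formula unit = 2 Si ÷ 1 = 2.0000.
SiO2 fraction = (2.0000 × 60.083) / 227.898 = 120.166/227.898 = 0.5273.

52.73 wt%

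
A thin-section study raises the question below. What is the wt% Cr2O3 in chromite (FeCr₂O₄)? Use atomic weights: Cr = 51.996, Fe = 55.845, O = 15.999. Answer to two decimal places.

67.90 wt%

Molar mass of FeCr₂O₄ = 1·55.845 + 2·51.996 + 4·15.999 = 223.833 g/mol.
Each formula unit contains 2 Cr, equivalent to 2/2 = 1.0000 mol Cr2O3.
M(Cr2O3) = 2×51.996 + 3×15.999 = 151.989 g/mol.
Mass of Cr2O3 per formula unit = 1.0000 × 151.989 = 151.989 g.
Cr2O3 wt% = 151.989 / 223.833 × 100 = 67.90%.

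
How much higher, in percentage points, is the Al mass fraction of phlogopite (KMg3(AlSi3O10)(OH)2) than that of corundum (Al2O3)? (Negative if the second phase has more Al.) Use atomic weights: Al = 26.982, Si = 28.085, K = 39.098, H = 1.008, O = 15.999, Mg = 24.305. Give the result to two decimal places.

-46.46 percentage points

Al in KMg3(AlSi3O10)(OH)2: molar mass 417.254 g/mol; 1×26.982 = 26.982 g → 6.47 wt%.
Al in Al2O3: molar mass 101.961 g/mol; 2×26.982 = 53.964 g → 52.93 wt%.
Difference = 6.47 − 52.93 = -46.46 percentage points.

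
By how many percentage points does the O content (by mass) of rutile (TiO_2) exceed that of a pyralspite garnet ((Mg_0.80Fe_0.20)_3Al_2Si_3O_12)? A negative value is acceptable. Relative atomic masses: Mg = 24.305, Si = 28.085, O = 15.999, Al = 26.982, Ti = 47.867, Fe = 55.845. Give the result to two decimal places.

-5.42 percentage points

First mineral: 31.998 g O in 79.865 g formula = 40.07 wt% O.
Second mineral: 191.988 g O in 422.046 g formula = 45.49 wt% O.
40.07% − 45.49% gives a difference of -5.42 percentage points.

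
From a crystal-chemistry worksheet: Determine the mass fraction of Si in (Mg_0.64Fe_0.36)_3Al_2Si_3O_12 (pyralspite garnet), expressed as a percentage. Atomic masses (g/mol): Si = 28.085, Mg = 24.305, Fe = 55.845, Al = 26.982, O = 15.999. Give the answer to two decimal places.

19.27 weight percent

M((Mg_0.64Fe_0.36)_3Al_2Si_3O_12) = 437.185 g/mol.
Si contributes 3 × 28.085 = 84.255 g per mole.
84.255/437.185 = 0.1927 → 19.27%.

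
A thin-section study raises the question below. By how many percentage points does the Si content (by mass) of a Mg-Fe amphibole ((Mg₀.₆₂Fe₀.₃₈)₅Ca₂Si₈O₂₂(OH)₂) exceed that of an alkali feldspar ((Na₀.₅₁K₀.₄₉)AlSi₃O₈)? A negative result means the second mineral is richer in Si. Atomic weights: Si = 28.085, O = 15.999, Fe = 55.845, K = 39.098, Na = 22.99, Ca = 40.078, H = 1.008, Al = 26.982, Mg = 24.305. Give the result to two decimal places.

-5.43 percentage points

First mineral: 224.680 g Si in 872.279 g formula = 25.76 wt% Si.
Second mineral: 84.255 g Si in 270.112 g formula = 31.19 wt% Si.
25.76% − 31.19% gives a difference of -5.43 percentage points.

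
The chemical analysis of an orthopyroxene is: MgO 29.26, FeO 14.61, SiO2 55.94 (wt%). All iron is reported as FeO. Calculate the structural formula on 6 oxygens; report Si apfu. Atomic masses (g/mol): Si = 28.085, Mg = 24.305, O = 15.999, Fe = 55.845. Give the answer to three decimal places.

29.26 wt% MgO ÷ 40.304 g/mol = 0.72598 mol, giving 0.72598 Mg and 0.72598 O.
14.61 wt% FeO ÷ 71.844 g/mol = 0.20336 mol, giving 0.20336 Fe and 0.20336 O.
55.94 wt% SiO2 ÷ 60.083 g/mol = 0.93105 mol, giving 0.93105 Si and 1.86210 O.
Oxygen sums to 2.79144; scaling by 6/2.79144 = 2.14943 puts the formula on 6 O.
Si: 0.93105 × 2.14943 = 2.001 atoms per formula unit.

2.001 Si apfu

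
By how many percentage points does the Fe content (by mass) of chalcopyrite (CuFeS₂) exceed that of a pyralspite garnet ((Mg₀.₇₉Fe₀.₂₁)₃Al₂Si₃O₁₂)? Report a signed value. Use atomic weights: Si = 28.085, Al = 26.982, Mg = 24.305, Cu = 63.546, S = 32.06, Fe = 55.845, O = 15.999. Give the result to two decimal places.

Fe in CuFeS₂: molar mass 183.511 g/mol; 1×55.845 = 55.845 g → 30.43 wt%.
Fe in (Mg₀.₇₉Fe₀.₂₁)₃Al₂Si₃O₁₂: molar mass 422.992 g/mol; 0.63×55.845 = 35.182 g → 8.32 wt%.
Difference = 30.43 − 8.32 = 22.11 percentage points.

22.11 percentage points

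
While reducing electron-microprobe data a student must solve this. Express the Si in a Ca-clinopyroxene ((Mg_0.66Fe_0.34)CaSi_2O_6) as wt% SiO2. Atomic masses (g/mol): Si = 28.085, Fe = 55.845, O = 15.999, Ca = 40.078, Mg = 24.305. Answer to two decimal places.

M((Mg_0.66Fe_0.34)CaSi_2O_6) = 227.271 g/mol; M(SiO2) = 60.083 g/mol.
Moles SiO2 per formula unit = 2 Si ÷ 1 = 2.0000.
SiO2 fraction = (2.0000 × 60.083) / 227.271 = 120.166/227.271 = 0.5287.

52.87 wt%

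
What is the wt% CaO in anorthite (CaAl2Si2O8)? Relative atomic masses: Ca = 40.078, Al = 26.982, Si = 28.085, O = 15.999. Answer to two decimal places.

M(CaAl2Si2O8) = 278.204 g/mol; M(CaO) = 56.077 g/mol.
Moles CaO per formula unit = 1 Ca ÷ 1 = 1.0000.
CaO fraction = (1.0000 × 56.077) / 278.204 = 56.077/278.204 = 0.2016.

20.16 wt%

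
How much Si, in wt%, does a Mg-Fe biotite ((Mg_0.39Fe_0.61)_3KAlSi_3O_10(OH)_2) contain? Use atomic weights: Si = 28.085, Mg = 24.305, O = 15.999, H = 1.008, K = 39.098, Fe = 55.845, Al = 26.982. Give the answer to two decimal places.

17.74 wt%

Molar mass of (Mg_0.39Fe_0.61)_3KAlSi_3O_10(OH)_2: 1.17×24.305 + 1.83×55.845 + 1×39.098 + 1×26.982 + 3×28.085 + 12×15.999 + 2×1.008 = 474.972 g/mol.
Mass of Si per formula unit: 3 × 28.085 = 84.255 g.
Weight fraction Si = 84.255 / 474.972 = 0.1774.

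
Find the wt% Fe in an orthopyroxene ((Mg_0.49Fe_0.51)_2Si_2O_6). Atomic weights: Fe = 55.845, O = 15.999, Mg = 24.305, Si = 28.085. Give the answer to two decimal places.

24.45 wt%

Formula mass = 0.98×24.305 + 1.02×55.845 + 2×28.085 + 6×15.999 = 232.945 g/mol, of which 56.962 g is Fe.
So Fe makes up 56.962/232.945 = 0.2445 of the mass, i.e. 24.45%.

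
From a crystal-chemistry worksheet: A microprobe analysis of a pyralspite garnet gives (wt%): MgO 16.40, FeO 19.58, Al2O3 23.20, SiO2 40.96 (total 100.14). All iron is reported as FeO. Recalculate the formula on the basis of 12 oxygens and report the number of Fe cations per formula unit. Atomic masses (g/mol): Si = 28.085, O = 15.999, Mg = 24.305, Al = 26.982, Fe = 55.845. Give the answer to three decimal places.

1.200 Fe apfu

MgO (M=40.304): mol = 0.40691; Mg = 0.40691, O = 0.40691.
FeO (M=71.844): mol = 0.27253; Fe = 0.27253, O = 0.27253.
Al2O3 (M=101.961): mol = 0.22754; Al = 0.45508, O = 0.68262.
SiO2 (M=60.083): mol = 0.68172; Si = 0.68172, O = 1.36344.
ΣO = 2.72550; factor = 12/ΣO = 4.40286.
Fe apfu = 0.27253 × 4.40286 = 1.200.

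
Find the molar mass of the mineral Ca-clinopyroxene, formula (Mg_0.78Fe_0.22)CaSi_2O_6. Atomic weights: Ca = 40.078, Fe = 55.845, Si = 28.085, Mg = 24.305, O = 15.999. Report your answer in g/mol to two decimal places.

223.49 g/mol

Mg: 0.78 × 24.305 = 18.9579
Fe: 0.22 × 55.845 = 12.2859
Ca: 1 × 40.078 = 40.0780
Si: 2 × 28.085 = 56.1700
O: 6 × 15.999 = 95.9940
Summing the contributions gives the formula mass.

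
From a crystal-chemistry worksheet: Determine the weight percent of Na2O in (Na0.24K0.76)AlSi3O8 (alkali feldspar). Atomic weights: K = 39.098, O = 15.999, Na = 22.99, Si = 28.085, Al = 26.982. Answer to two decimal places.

2.71 wt%

M((Na0.24K0.76)AlSi3O8) = 274.461 g/mol; M(Na2O) = 61.979 g/mol.
Moles Na2O per formula unit = 0.24 Na ÷ 2 = 0.1200.
Na2O fraction = (0.1200 × 61.979) / 274.461 = 7.437/274.461 = 0.0271.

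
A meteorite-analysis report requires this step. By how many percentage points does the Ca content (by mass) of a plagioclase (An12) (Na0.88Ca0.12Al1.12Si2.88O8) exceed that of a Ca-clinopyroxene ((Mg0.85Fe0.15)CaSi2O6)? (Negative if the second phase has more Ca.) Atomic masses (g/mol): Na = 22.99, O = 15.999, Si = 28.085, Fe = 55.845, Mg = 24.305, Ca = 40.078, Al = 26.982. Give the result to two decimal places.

-16.29 percentage points

Ca in Na0.88Ca0.12Al1.12Si2.88O8: molar mass 264.137 g/mol; 0.12×40.078 = 4.809 g → 1.82 wt%.
Ca in (Mg0.85Fe0.15)CaSi2O6: molar mass 221.278 g/mol; 1×40.078 = 40.078 g → 18.11 wt%.
Difference = 1.82 − 18.11 = -16.29 percentage points.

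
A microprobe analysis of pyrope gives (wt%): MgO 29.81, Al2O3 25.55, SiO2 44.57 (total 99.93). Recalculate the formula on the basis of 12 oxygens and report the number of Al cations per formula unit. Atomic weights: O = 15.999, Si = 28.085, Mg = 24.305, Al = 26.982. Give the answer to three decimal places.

2.022 Al apfu

29.81 wt% MgO ÷ 40.304 g/mol = 0.73963 mol, giving 0.73963 Mg and 0.73963 O.
25.55 wt% Al2O3 ÷ 101.961 g/mol = 0.25059 mol, giving 0.50118 Al and 0.75177 O.
44.57 wt% SiO2 ÷ 60.083 g/mol = 0.74181 mol, giving 0.74181 Si and 1.48362 O.
Oxygen sums to 2.97502; scaling by 12/2.97502 = 4.03359 puts the formula on 12 O.
Al: 0.50118 × 4.03359 = 2.022 atoms per formula unit.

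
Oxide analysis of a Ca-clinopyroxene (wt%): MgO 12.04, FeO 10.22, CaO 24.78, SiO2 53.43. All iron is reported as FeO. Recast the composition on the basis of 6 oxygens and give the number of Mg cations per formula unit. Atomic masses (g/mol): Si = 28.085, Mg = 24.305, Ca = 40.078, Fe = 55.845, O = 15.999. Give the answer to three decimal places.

MgO (M=40.304): mol = 0.29873; Mg = 0.29873, O = 0.29873.
FeO (M=71.844): mol = 0.14225; Fe = 0.14225, O = 0.14225.
CaO (M=56.077): mol = 0.44189; Ca = 0.44189, O = 0.44189.
SiO2 (M=60.083): mol = 0.88927; Si = 0.88927, O = 1.77854.
ΣO = 2.66141; factor = 6/ΣO = 2.25444.
Mg apfu = 0.29873 × 2.25444 = 0.673.

0.673 Mg apfu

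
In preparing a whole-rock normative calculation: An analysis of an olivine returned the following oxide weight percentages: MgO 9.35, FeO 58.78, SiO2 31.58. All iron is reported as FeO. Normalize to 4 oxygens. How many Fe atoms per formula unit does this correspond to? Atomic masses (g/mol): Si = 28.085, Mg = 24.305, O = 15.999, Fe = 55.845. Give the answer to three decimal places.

1.557 Fe apfu

MgO (M=40.304): mol = 0.23199; Mg = 0.23199, O = 0.23199.
FeO (M=71.844): mol = 0.81816; Fe = 0.81816, O = 0.81816.
SiO2 (M=60.083): mol = 0.52561; Si = 0.52561, O = 1.05122.
ΣO = 2.10137; factor = 4/ΣO = 1.90352.
Fe apfu = 0.81816 × 1.90352 = 1.557.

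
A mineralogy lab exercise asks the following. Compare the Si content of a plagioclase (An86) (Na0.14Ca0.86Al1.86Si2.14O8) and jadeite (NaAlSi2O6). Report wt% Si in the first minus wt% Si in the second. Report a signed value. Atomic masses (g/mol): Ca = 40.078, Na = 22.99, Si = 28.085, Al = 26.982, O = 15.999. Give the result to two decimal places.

First mineral: 60.102 g Si in 275.966 g formula = 21.78 wt% Si.
Second mineral: 56.170 g Si in 202.136 g formula = 27.79 wt% Si.
21.78% − 27.79% gives a difference of -6.01 percentage points.

-6.01 percentage points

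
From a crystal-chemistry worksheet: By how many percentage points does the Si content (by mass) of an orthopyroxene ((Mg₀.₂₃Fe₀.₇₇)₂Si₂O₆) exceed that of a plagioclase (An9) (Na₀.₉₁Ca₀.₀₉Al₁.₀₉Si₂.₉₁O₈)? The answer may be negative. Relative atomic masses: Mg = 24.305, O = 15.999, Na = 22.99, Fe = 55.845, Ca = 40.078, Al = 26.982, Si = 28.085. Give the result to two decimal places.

M((Mg₀.₂₃Fe₀.₇₇)₂Si₂O₆) = 249.346 g/mol, so wt% Si = 56.170/249.346 × 100 = 22.53%.
M(Na₀.₉₁Ca₀.₀₉Al₁.₀₉Si₂.₉₁O₈) = 263.658 g/mol, so wt% Si = 81.727/263.658 × 100 = 31.00%.
22.53 − 31.00 = -8.47 pp.

-8.47 percentage points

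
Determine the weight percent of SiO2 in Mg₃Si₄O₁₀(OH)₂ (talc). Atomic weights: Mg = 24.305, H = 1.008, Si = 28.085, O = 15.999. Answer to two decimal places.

M(Mg₃Si₄O₁₀(OH)₂) = 379.259 g/mol; M(SiO2) = 60.083 g/mol.
Moles SiO2 per formula unit = 4 Si ÷ 1 = 4.0000.
SiO2 fraction = (4.0000 × 60.083) / 379.259 = 240.332/379.259 = 0.6337.

63.37 wt%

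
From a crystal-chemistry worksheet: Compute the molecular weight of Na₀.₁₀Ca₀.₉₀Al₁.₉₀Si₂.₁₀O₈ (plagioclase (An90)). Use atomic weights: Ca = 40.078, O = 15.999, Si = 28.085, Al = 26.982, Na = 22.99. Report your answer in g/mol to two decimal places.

The formula mass is the sum 0.10*22.99 + 0.90*40.078 + 1.90*26.982 + 2.10*28.085 + 8*15.999.

276.61 g/mol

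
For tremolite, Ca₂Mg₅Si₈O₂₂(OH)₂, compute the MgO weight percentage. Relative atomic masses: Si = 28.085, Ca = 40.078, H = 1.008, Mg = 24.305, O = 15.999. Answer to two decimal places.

24.81 wt%

Molar mass of Ca₂Mg₅Si₈O₂₂(OH)₂ = 2·40.078 + 5·24.305 + 8·28.085 + 24·15.999 + 2·1.008 = 812.353 g/mol.
Each formula unit contains 5 Mg, equivalent to 5/1 = 5.0000 mol MgO.
M(MgO) = 1×24.305 + 1×15.999 = 40.304 g/mol.
Mass of MgO per formula unit = 5.0000 × 40.304 = 201.520 g.
MgO wt% = 201.520 / 812.353 × 100 = 24.81%.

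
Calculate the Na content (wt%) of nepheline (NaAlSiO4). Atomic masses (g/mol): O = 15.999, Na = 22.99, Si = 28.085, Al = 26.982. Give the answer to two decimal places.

Molar mass of NaAlSiO4: 1×22.99 + 1×26.982 + 1×28.085 + 4×15.999 = 142.053 g/mol.
Mass of Na per formula unit: 1 × 22.99 = 22.990 g.
Weight fraction Na = 22.990 / 142.053 = 0.1618.

16.18 wt%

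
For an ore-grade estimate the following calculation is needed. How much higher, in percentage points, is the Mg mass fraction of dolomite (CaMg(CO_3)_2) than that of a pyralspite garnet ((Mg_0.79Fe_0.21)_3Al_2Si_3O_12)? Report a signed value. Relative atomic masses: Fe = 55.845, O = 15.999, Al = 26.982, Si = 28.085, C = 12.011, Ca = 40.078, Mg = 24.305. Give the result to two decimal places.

-0.44 percentage points

Mg in CaMg(CO_3)_2: molar mass 184.399 g/mol; 1×24.305 = 24.305 g → 13.18 wt%.
Mg in (Mg_0.79Fe_0.21)_3Al_2Si_3O_12: molar mass 422.992 g/mol; 2.37×24.305 = 57.603 g → 13.62 wt%.
Difference = 13.18 − 13.62 = -0.44 percentage points.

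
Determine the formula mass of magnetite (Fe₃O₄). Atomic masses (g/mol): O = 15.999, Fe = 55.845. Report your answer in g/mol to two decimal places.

231.53 g/mol

The formula mass is the sum 3×55.845 + 4×15.999.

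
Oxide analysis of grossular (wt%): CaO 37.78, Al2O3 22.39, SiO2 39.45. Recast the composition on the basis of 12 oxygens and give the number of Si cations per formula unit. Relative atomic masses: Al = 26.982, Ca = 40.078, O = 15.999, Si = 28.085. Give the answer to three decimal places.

2.978 Si apfu

CaO: 37.78/56.077 = 0.67372 mol → 0.67372 mol Ca, 0.67372 mol O.
Al2O3: 22.39/101.961 = 0.21959 mol → 0.43918 mol Al, 0.65877 mol O.
SiO2: 39.45/60.083 = 0.65659 mol → 0.65659 mol Si, 1.31318 mol O.
Total oxygen = 2.64567 mol. Normalization factor = 12/2.64567 = 4.53571.
Si per 12 O = 0.65659 × 4.53571 = 2.978.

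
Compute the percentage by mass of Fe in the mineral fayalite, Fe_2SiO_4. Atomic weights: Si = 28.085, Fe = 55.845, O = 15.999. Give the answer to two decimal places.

Molar mass of Fe_2SiO_4: 2·55.845 + 1·28.085 + 4·15.999 = 203.771 g/mol.
Mass of Fe per formula unit: 2 × 55.845 = 111.690 g.
Weight fraction Fe = 111.690 / 203.771 = 0.5481.

54.81 wt%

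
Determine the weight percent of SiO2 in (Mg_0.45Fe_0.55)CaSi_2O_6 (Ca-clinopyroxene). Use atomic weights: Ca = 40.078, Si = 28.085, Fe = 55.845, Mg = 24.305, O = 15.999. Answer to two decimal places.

51.38 wt%

Formula mass = 233.894 g/mol.
2 Si → 2.0000 mol SiO2 per formula unit; M(SiO2) = 60.083, so SiO2 mass = 120.166 g.
120.166/233.894 × 100 = 51.38 wt%.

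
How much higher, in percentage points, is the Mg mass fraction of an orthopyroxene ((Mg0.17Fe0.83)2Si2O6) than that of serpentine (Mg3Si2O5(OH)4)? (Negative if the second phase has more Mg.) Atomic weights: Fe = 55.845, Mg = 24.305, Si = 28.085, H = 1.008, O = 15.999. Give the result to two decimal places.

First mineral: 8.264 g Mg in 253.130 g formula = 3.26 wt% Mg.
Second mineral: 72.915 g Mg in 277.108 g formula = 26.31 wt% Mg.
3.26% − 26.31% gives a difference of -23.05 percentage points.

-23.05 percentage points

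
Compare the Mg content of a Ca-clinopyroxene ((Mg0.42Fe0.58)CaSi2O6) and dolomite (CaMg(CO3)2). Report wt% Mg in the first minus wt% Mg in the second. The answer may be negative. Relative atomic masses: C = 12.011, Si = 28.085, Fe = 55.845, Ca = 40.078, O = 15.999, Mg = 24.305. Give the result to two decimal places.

M((Mg0.42Fe0.58)CaSi2O6) = 234.840 g/mol, so wt% Mg = 10.208/234.840 × 100 = 4.35%.
M(CaMg(CO3)2) = 184.399 g/mol, so wt% Mg = 24.305/184.399 × 100 = 13.18%.
4.35 − 13.18 = -8.83 pp.

-8.83 percentage points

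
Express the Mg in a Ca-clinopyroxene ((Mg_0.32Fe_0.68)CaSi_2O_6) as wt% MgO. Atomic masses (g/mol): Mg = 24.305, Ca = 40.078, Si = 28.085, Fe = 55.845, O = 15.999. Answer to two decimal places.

Formula mass = 237.994 g/mol.
0.32 Mg → 0.3200 mol MgO per formula unit; M(MgO) = 40.304, so MgO mass = 12.897 g.
12.897/237.994 × 100 = 5.42 wt%.

5.42 wt%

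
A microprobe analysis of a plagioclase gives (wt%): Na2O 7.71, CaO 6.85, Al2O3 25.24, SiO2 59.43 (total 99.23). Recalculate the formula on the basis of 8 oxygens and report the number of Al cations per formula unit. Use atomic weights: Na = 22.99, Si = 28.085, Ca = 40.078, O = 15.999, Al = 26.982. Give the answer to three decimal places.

1.335 Al apfu

Na2O (M=61.979): mol = 0.12440; Na = 0.24880, O = 0.12440.
CaO (M=56.077): mol = 0.12215; Ca = 0.12215, O = 0.12215.
Al2O3 (M=101.961): mol = 0.24755; Al = 0.49510, O = 0.74265.
SiO2 (M=60.083): mol = 0.98913; Si = 0.98913, O = 1.97826.
ΣO = 2.96746; factor = 8/ΣO = 2.69591.
Al apfu = 0.49510 × 2.69591 = 1.335.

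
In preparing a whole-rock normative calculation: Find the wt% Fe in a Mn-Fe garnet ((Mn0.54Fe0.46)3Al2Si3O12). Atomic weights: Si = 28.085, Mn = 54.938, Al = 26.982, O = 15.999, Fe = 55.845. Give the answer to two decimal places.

Molar mass of (Mn0.54Fe0.46)3Al2Si3O12: 1.62×54.938 + 1.38×55.845 + 2×26.982 + 3×28.085 + 12×15.999 = 496.273 g/mol.
Mass of Fe per formula unit: 1.38 × 55.845 = 77.066 g.
Weight fraction Fe = 77.066 / 496.273 = 0.1553.

15.53 wt%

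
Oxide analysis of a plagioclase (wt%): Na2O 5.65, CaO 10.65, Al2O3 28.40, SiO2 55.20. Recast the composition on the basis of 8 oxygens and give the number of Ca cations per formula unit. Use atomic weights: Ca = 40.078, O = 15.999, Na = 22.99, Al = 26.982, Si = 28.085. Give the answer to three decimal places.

Na2O: 5.65/61.979 = 0.09116 mol → 0.18232 mol Na, 0.09116 mol O.
CaO: 10.65/56.077 = 0.18992 mol → 0.18992 mol Ca, 0.18992 mol O.
Al2O3: 28.40/101.961 = 0.27854 mol → 0.55708 mol Al, 0.83562 mol O.
SiO2: 55.20/60.083 = 0.91873 mol → 0.91873 mol Si, 1.83746 mol O.
Total oxygen = 2.95416 mol. Normalization factor = 8/2.95416 = 2.70805.
Ca per 8 O = 0.18992 × 2.70805 = 0.514.

0.514 Ca apfu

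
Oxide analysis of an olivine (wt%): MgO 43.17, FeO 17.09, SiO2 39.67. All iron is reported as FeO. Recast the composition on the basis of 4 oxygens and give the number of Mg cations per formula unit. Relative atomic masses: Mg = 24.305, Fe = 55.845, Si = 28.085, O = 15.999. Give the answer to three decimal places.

1.629 Mg apfu

MgO (M=40.304): mol = 1.07111; Mg = 1.07111, O = 1.07111.
FeO (M=71.844): mol = 0.23788; Fe = 0.23788, O = 0.23788.
SiO2 (M=60.083): mol = 0.66025; Si = 0.66025, O = 1.32050.
ΣO = 2.62949; factor = 4/ΣO = 1.52121.
Mg apfu = 1.07111 × 1.52121 = 1.629.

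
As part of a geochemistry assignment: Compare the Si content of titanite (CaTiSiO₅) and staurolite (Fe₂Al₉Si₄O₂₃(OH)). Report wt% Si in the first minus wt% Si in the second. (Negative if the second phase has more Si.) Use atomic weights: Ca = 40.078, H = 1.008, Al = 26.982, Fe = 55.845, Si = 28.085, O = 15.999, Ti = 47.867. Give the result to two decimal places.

M(CaTiSiO₅) = 196.025 g/mol, so wt% Si = 28.085/196.025 × 100 = 14.33%.
M(Fe₂Al₉Si₄O₂₃(OH)) = 851.852 g/mol, so wt% Si = 112.340/851.852 × 100 = 13.19%.
14.33 − 13.19 = 1.14 pp.

1.14 percentage points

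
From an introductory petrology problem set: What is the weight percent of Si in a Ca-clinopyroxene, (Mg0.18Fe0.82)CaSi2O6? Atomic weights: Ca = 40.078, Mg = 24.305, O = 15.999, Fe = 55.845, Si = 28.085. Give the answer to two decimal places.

23.17 wt%

M((Mg0.18Fe0.82)CaSi2O6) = 242.410 g/mol.
Si contributes 2 × 28.085 = 56.170 g per mole.
56.170/242.410 = 0.2317 → 23.17%.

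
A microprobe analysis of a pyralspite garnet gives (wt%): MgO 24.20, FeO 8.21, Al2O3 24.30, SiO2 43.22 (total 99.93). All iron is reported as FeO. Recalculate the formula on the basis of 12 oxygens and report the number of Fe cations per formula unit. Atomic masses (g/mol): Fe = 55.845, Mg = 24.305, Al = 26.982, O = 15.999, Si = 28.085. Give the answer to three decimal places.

24.20 wt% MgO ÷ 40.304 g/mol = 0.60044 mol, giving 0.60044 Mg and 0.60044 O.
8.21 wt% FeO ÷ 71.844 g/mol = 0.11428 mol, giving 0.11428 Fe and 0.11428 O.
24.30 wt% Al2O3 ÷ 101.961 g/mol = 0.23833 mol, giving 0.47666 Al and 0.71499 O.
43.22 wt% SiO2 ÷ 60.083 g/mol = 0.71934 mol, giving 0.71934 Si and 1.43868 O.
Oxygen sums to 2.86839; scaling by 12/2.86839 = 4.18353 puts the formula on 12 O.
Fe: 0.11428 × 4.18353 = 0.478 atoms per formula unit.

0.478 Fe apfu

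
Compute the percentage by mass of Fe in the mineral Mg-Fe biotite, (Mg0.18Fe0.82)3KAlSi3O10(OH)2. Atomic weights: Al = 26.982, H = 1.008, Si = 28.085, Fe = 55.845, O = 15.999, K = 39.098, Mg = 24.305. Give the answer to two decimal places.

27.76 mass %

Molar mass of (Mg0.18Fe0.82)3KAlSi3O10(OH)2: 0.54*24.305 + 2.46*55.845 + 1*39.098 + 1*26.982 + 3*28.085 + 12*15.999 + 2*1.008 = 494.842 g/mol.
Mass of Fe per formula unit: 2.46 × 55.845 = 137.379 g.
Weight fraction Fe = 137.379 / 494.842 = 0.2776.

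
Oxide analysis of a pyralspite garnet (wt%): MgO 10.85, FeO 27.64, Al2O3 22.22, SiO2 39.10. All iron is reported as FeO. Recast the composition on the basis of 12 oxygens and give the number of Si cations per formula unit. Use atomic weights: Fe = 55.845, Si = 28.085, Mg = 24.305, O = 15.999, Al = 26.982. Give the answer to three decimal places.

2.993 Si apfu

10.85 wt% MgO ÷ 40.304 g/mol = 0.26920 mol, giving 0.26920 Mg and 0.26920 O.
27.64 wt% FeO ÷ 71.844 g/mol = 0.38472 mol, giving 0.38472 Fe and 0.38472 O.
22.22 wt% Al2O3 ÷ 101.961 g/mol = 0.21793 mol, giving 0.43586 Al and 0.65379 O.
39.10 wt% SiO2 ÷ 60.083 g/mol = 0.65077 mol, giving 0.65077 Si and 1.30154 O.
Oxygen sums to 2.60925; scaling by 12/2.60925 = 4.59902 puts the formula on 12 O.
Si: 0.65077 × 4.59902 = 2.993 atoms per formula unit.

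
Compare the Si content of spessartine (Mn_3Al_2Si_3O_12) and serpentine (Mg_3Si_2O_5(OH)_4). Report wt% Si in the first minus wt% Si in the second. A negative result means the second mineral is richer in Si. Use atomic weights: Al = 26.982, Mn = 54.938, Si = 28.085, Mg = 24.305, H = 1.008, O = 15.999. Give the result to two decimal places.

M(Mn_3Al_2Si_3O_12) = 495.021 g/mol, so wt% Si = 84.255/495.021 × 100 = 17.02%.
M(Mg_3Si_2O_5(OH)_4) = 277.108 g/mol, so wt% Si = 56.170/277.108 × 100 = 20.27%.
17.02 − 20.27 = -3.25 pp.

-3.25 percentage points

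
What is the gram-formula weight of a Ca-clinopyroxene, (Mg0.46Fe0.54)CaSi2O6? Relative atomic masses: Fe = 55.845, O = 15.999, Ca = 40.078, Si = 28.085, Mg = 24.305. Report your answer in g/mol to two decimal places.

M = 0.46·24.305 + 0.54·55.845 + 1·40.078 + 2·28.085 + 6·15.999

233.58 g/mol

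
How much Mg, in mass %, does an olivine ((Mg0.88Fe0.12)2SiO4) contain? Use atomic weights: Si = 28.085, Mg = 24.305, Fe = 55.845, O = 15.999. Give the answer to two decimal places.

28.85 mass %

Molar mass of (Mg0.88Fe0.12)2SiO4: 1.76*24.305 + 0.24*55.845 + 1*28.085 + 4*15.999 = 148.261 g/mol.
Mass of Mg per formula unit: 1.76 × 24.305 = 42.777 g.
Weight fraction Mg = 42.777 / 148.261 = 0.2885.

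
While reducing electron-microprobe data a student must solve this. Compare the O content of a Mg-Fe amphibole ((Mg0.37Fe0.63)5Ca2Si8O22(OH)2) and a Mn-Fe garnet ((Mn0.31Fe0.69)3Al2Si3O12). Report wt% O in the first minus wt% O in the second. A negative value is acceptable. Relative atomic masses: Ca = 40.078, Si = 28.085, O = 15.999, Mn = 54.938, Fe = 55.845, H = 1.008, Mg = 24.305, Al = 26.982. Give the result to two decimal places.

M((Mg0.37Fe0.63)5Ca2Si8O22(OH)2) = 911.704 g/mol, so wt% O = 383.976/911.704 × 100 = 42.12%.
M((Mn0.31Fe0.69)3Al2Si3O12) = 496.898 g/mol, so wt% O = 191.988/496.898 × 100 = 38.64%.
42.12 − 38.64 = 3.48 pp.

3.48 percentage points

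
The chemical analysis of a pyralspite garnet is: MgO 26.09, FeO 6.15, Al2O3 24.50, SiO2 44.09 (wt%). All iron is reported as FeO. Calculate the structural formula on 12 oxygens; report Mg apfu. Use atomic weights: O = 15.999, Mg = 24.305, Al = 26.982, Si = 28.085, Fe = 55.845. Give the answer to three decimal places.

MgO: 26.09/40.304 = 0.64733 mol → 0.64733 mol Mg, 0.64733 mol O.
FeO: 6.15/71.844 = 0.08560 mol → 0.08560 mol Fe, 0.08560 mol O.
Al2O3: 24.50/101.961 = 0.24029 mol → 0.48058 mol Al, 0.72087 mol O.
SiO2: 44.09/60.083 = 0.73382 mol → 0.73382 mol Si, 1.46764 mol O.
Total oxygen = 2.92144 mol. Normalization factor = 12/2.92144 = 4.10756.
Mg per 12 O = 0.64733 × 4.10756 = 2.659.

2.659 Mg apfu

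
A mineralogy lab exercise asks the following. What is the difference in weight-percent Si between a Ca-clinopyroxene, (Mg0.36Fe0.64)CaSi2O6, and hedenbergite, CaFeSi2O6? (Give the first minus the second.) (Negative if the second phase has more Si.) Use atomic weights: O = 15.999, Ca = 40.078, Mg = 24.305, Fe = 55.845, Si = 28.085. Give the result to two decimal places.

Si in (Mg0.36Fe0.64)CaSi2O6: molar mass 236.733 g/mol; 2×28.085 = 56.170 g → 23.73 wt%.
Si in CaFeSi2O6: molar mass 248.087 g/mol; 2×28.085 = 56.170 g → 22.64 wt%.
Difference = 23.73 − 22.64 = 1.09 percentage points.

1.09 percentage points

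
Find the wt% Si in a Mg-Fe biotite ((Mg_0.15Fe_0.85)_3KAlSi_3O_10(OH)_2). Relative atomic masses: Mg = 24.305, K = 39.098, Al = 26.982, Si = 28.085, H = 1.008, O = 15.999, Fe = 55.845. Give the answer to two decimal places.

M((Mg_0.15Fe_0.85)_3KAlSi_3O_10(OH)_2) = 497.681 g/mol.
Si contributes 3 × 28.085 = 84.255 g per mole.
84.255/497.681 = 0.1693 → 16.93%.

16.93 weight percent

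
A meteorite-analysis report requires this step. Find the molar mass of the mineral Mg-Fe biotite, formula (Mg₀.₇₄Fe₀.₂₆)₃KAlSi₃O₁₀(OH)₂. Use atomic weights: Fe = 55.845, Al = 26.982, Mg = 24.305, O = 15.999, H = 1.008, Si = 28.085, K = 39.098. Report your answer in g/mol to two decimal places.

The formula mass is the sum 2.22·24.305 + 0.78·55.845 + 1·39.098 + 1·26.982 + 3·28.085 + 12·15.999 + 2·1.008.

441.86 g/mol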